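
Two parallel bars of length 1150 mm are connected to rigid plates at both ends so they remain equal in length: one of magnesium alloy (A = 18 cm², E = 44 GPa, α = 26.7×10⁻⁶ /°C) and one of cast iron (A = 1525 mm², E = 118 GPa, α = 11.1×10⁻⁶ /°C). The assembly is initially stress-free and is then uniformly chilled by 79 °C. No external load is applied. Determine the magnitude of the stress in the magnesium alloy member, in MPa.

The magnesium alloy has the larger α, so on cooling it would change length more than the cast iron if both were free. The rigid plates force a common final length, so the magnesium alloy is put into tension and the cast iron into compression, with equal and opposite forces P (no external load).
Compatibility of the two members (thermal + elastic change equal): (α₁ − α₂)ΔT = P·[1/(A₁E₁) + 1/(A₂E₂)].
|α₁ − α₂|·ΔT = 15.6×10⁻⁶ × 79 = 0.001232.
1/(A₁E₁) + 1/(A₂E₂) = 1/(1800×44×10³) + 1/(1525×118×10³) = 1.818×10⁻⁸ N⁻¹.
P = 0.001232 / 1.818×10⁻⁸ = 67780 N = 67.78 kN.
σ_{magnesium alloy} = P/A₁ = 67780/1800 = 37.65 MPa, tensile.

σ ≈ 37.7 MPa (tensile)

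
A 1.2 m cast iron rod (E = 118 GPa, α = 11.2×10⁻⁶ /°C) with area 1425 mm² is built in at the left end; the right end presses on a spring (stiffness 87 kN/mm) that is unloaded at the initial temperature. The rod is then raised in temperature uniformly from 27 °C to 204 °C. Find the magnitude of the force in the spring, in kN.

If the spring were absent the rod would lengthen by αΔT L = 11.2×10⁻⁶ × 177 × 1200 = 2.379 mm.
With a force P in the spring, the elastic change of the rod is PL/(AE) and that of the spring is P/k; compatibility requires their sum to equal δ_free.
P [ L/(AE) + 1/k ] = δ_free → P [ 1200/(1425×118×10³) + 1/(87×10³) ] = 2.379.
P = 2.379 / 1.863×10⁻⁵ = 127700 N.

P ≈ 128 kN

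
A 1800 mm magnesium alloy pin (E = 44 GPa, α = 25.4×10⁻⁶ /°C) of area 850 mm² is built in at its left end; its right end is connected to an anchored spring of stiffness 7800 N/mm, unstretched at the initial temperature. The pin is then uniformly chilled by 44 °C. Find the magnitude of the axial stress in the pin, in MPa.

σ ≈ 13.4 MPa (tensile)

If the spring were absent the pin would shorten by αΔT L = 25.4×10⁻⁶ × 44 × 1800 = 2.012 mm.
Let P be the tensile force in the spring. The pin extends elastically by PL/(AE) and the spring stretches by P/k; together these equal δ_free.
So P = δ_free / [L/(AE) + 1/k] = 2.012 / [ 1800/(850×44×10³) + 1/(7800) ].
P = 2.012 / 0.0001763 = 11410 N.
σ = P/A = 11410/850 = 13.42 MPa.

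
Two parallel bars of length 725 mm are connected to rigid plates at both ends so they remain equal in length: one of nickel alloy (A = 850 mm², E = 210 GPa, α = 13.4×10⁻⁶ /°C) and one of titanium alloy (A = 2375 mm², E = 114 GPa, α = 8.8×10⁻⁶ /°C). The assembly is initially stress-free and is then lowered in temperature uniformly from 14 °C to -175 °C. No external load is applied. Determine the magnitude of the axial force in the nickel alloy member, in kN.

Both members must finish at the same length. With the larger α, the nickel alloy tends to over-contract; the plates restrain it, putting the nickel alloy in tension and the titanium alloy in compression. With no external load the two internal forces are equal and opposite, magnitude P.
Setting the final lengths equal and cancelling L: (α₁ − α₂)ΔT = P/(A₁E₁) + P/(A₂E₂).
|α₁ − α₂|·ΔT = 4.6×10⁻⁶ × 189 = 0.0008694.
1/(A₁E₁) + 1/(A₂E₂) = 1/(850×210×10³) + 1/(2375×114×10³) = 9.296×10⁻⁹ N⁻¹.
P = 0.0008694 / 9.296×10⁻⁹ = 93530 N = 93.53 kN.

P ≈ 93.5 kN (tensile in the nickel alloy)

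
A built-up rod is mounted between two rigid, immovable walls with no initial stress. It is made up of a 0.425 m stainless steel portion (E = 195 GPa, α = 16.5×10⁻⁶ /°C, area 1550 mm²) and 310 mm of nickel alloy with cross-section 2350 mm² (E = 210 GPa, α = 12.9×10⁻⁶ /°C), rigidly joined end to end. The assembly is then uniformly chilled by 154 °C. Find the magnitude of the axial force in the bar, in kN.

With the walls removed the bar would change length by δ_free = Σ αᵢΔT Lᵢ = 16.5×10⁻⁶×154×425 + 12.9×10⁻⁶×154×310 = 1.696 mm.
The rigid supports impose zero overall length change; the single axial force P common to all segments must satisfy P Σ Lᵢ/(AᵢEᵢ) = δ_free.
The series flexibility is Σ Lᵢ/(AᵢEᵢ) = 425/(1550×195×10³) + 310/(2350×210×10³) = 2.034×10⁻⁶ mm/N.
So P = 1.696 / 2.034×10⁻⁶ = 833.6 kN, tensile.

P ≈ 834 kN (tensile)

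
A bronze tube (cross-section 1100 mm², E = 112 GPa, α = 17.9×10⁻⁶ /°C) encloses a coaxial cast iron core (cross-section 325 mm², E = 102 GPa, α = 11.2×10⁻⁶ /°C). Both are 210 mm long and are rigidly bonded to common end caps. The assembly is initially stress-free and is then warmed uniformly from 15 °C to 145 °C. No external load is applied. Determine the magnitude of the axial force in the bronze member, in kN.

P ≈ 22.8 kN (compressive in the bronze)

Both members must finish at the same length. With the larger α, the bronze tends to over-expand; the plates restrain it, putting the bronze in compression and the cast iron in tension. With no external load the two internal forces are equal and opposite, magnitude P.
Equating the net (thermal + elastic) strains gives |α₁ − α₂|·ΔT = P·[1/(A₁E₁) + 1/(A₂E₂)].
|α₁ − α₂|·ΔT = 6.7×10⁻⁶ × 130 = 0.000871.
1/(A₁E₁) + 1/(A₂E₂) = 1/(1100×112×10³) + 1/(325×102×10³) = 3.828×10⁻⁸ N⁻¹.
So P = 0.000871 / 3.828×10⁻⁸ = 22.75 kN.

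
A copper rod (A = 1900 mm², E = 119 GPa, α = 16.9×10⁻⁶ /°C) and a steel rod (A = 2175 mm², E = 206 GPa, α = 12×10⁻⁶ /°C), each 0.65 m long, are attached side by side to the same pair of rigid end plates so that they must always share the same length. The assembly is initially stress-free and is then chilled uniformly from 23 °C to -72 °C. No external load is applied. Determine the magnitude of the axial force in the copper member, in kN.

Both members must finish at the same length. With the larger α, the copper tends to over-contract; the plates restrain it, putting the copper in tension and the steel in compression. With no external load the two internal forces are equal and opposite, magnitude P.
Setting the final lengths equal and cancelling L: (α₁ − α₂)ΔT = P/(A₁E₁) + P/(A₂E₂).
|α₁ − α₂|·ΔT = 4.9×10⁻⁶ × 95 = 0.0004655.
1/(A₁E₁) + 1/(A₂E₂) = 1/(1900×119×10³) + 1/(2175×206×10³) = 6.655×10⁻⁹ N⁻¹.
So P = 0.0004655 / 6.655×10⁻⁹ = 69.95 kN.

P ≈ 70 kN (tensile in the copper)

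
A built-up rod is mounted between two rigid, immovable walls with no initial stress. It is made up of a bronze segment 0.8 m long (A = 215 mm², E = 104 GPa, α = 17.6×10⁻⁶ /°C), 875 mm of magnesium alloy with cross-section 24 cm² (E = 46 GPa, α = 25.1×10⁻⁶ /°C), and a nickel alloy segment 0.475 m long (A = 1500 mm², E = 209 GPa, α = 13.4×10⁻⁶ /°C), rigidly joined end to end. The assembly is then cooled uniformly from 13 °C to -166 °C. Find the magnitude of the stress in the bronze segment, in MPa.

With the walls removed the bar would change length by δ_free = Σ αᵢΔT Lᵢ = 17.6×10⁻⁶×179×800 + 25.1×10⁻⁶×179×875 + 13.4×10⁻⁶×179×475 = 7.591 mm.
The rigid supports impose zero overall length change; the single axial force P common to all segments must satisfy P Σ Lᵢ/(AᵢEᵢ) = δ_free.
The series flexibility is Σ Lᵢ/(AᵢEᵢ) = 800/(215×104×10³) + 875/(2400×46×10³) + 475/(1500×209×10³) = 4.522×10⁻⁵ mm/N.
P = 7.591 / 4.522×10⁻⁵ = 167900 N = 167.9 kN, tensile.
σ_{bronze} = P / A = 167900 / 215 = 780.8 MPa.

σ ≈ 781 MPa (tensile)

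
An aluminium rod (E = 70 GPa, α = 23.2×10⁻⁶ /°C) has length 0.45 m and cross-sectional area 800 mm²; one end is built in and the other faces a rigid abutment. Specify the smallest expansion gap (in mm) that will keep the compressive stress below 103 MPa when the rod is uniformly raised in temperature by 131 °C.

g ≈ 0.705 mm

With no wall the rod would lengthen by αΔT L = 23.2×10⁻⁶ × 131 × 450 = 1.368 mm.
A stress of 103 MPa corresponds to the wall pushing the rod back by σL/E = 103×450/(70×10³) = 0.6621 mm.
The gap must absorb the remainder: g_min = 1.368 − 0.6621 = 0.7055 mm.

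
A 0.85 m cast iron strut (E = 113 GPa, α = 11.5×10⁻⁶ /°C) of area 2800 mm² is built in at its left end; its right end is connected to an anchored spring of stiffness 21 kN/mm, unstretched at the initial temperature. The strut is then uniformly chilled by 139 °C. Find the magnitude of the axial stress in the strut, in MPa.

The unrestrained thermal change is αΔT L = 11.5×10⁻⁶ × 139 × 850 = 1.359 mm.
With a force P in the spring, the elastic change of the strut is PL/(AE) and that of the spring is P/k; compatibility requires their sum to equal δ_free.
So P = δ_free / [L/(AE) + 1/k] = 1.359 / [ 850/(2800×113×10³) + 1/(21×10³) ].
P = 1.359 / 5.031×10⁻⁵ = 27010 N.
σ = P/A = 27010/2800 = 9.646 MPa.

σ ≈ 9.65 MPa (tensile)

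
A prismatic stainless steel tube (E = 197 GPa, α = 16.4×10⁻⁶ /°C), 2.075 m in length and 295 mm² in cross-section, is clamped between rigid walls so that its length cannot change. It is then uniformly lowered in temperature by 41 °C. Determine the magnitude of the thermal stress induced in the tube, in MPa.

σ ≈ 132 MPa (tensile)

With length fixed, the mechanical strain must cancel the thermal strain αΔT = 16.4×10⁻⁶ × 41 = 672.4×10⁻⁶.
σ = EαΔT = 197×10³ × 16.4×10⁻⁶ × 41 = 132.5 MPa (tensile; the tube is trying to contract).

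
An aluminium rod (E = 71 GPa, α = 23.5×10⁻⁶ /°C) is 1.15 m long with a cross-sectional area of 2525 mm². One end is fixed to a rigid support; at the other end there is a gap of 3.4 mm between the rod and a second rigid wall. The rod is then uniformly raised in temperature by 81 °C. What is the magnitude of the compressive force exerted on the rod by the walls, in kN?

P ≈ 0 kN

Unrestrained expansion: δ_free = αΔT L = 23.5×10⁻⁶ × 81 × 1150 = 2.189 mm.
This is smaller than the 3.4 mm clearance, so the rod expands freely without reaching the stop — the stress is zero.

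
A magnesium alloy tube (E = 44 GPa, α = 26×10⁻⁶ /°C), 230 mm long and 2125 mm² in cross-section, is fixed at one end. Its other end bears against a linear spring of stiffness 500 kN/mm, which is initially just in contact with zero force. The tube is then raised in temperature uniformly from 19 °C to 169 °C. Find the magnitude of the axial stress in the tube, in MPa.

σ ≈ 94.6 MPa (compressive)

The unrestrained thermal change is αΔT L = 26×10⁻⁶ × 150 × 230 = 0.897 mm.
Let P be the compressive force at the spring. The tube shortens elastically by PL/(AE) and the spring compresses by P/k; together these equal δ_free.
So P = δ_free / [L/(AE) + 1/k] = 0.897 / [ 230/(2125×44×10³) + 1/(500×10³) ].
P = 0.897 / 4.46×10⁻⁶ = 201100 N.
σ = P/A = 201100/2125 = 94.65 MPa.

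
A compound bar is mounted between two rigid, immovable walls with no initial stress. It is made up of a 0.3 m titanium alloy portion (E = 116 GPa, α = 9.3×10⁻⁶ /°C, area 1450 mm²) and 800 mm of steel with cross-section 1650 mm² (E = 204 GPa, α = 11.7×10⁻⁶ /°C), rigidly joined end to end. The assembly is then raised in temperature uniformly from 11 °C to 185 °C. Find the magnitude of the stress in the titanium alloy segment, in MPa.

σ ≈ 350 MPa (compressive)

Free thermal expansion of the whole bar: Σ αᵢΔT Lᵢ = 9.3×10⁻⁶×174×300 + 11.7×10⁻⁶×174×800 = 2.114 mm.
Since the ends are fixed, an axial force P builds up, equal in every segment, with P · Σ Lᵢ/(AᵢEᵢ) = δ_free.
The series flexibility is Σ Lᵢ/(AᵢEᵢ) = 300/(1450×116×10³) + 800/(1650×204×10³) = 4.16×10⁻⁶ mm/N.
So P = 2.114 / 4.16×10⁻⁶ = 508.2 kN, compressive.
σ_{titanium alloy} = P / A = 508200 / 1450 = 350.5 MPa.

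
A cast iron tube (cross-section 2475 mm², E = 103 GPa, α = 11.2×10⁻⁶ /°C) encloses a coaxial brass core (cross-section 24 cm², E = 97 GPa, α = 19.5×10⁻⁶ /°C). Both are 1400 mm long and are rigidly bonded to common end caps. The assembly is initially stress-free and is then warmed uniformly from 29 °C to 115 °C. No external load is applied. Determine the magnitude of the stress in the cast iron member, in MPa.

Both members must finish at the same length. With the larger α, the brass tends to over-expand; the plates restrain it, putting the brass in compression and the cast iron in tension. With no external load the two internal forces are equal and opposite, magnitude P.
Equating the net (thermal + elastic) strains gives |α₁ − α₂|·ΔT = P·[1/(A₁E₁) + 1/(A₂E₂)].
|α₁ − α₂|·ΔT = 8.3×10⁻⁶ × 86 = 0.0007138.
1/(A₁E₁) + 1/(A₂E₂) = 1/(2475×103×10³) + 1/(2400×97×10³) = 8.218×10⁻⁹ N⁻¹.
P = 0.0007138 / 8.218×10⁻⁹ = 86860 N = 86.86 kN.
σ_{cast iron} = P/A₁ = 86860/2475 = 35.09 MPa, tensile.

σ ≈ 35.1 MPa (tensile)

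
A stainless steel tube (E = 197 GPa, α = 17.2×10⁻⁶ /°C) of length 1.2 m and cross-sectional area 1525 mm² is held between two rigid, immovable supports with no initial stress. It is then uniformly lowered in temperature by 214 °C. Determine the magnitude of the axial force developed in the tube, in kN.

P ≈ 1110 kN (tensile)

The ends cannot move, so σ = EαΔT = 197×10³ × 17.2×10⁻⁶ × 214 = 725.1 MPa.
Then P = σA = 725.1 × 1525 mm² = 1106 kN, tensile.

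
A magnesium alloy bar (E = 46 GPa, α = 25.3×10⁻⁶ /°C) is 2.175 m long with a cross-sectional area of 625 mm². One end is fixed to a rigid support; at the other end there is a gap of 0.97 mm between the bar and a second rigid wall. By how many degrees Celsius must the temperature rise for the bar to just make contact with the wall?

ΔT ≈ 17.6 °C

The gap closes when αΔT L = 0.97 mm, since the bar is still unstressed at that instant.
So ΔT = g/(αL) = 0.97/(25.3×10⁻⁶ × 2175) = 17.63 °C.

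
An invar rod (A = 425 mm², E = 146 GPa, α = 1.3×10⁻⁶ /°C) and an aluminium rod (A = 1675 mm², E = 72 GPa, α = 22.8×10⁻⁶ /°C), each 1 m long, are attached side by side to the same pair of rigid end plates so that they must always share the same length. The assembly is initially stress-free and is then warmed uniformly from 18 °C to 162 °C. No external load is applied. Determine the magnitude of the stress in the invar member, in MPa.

The aluminium has the larger α, so on heating it would change length more than the invar if both were free. The rigid plates force a common final length, so the aluminium is put into compression and the invar into tension, with equal and opposite forces P (no external load).
Compatibility of the two members (thermal + elastic change equal): (α₁ − α₂)ΔT = P·[1/(A₁E₁) + 1/(A₂E₂)].
|α₁ − α₂|·ΔT = 21.5×10⁻⁶ × 144 = 0.003096.
1/(A₁E₁) + 1/(A₂E₂) = 1/(425×146×10³) + 1/(1675×72×10³) = 2.441×10⁻⁸ N⁻¹.
P = 0.003096 / 2.441×10⁻⁸ = 126800 N = 126.8 kN.
σ_{invar} = P/A₁ = 126800/425 = 298.5 MPa, tensile.

σ ≈ 298 MPa (tensile)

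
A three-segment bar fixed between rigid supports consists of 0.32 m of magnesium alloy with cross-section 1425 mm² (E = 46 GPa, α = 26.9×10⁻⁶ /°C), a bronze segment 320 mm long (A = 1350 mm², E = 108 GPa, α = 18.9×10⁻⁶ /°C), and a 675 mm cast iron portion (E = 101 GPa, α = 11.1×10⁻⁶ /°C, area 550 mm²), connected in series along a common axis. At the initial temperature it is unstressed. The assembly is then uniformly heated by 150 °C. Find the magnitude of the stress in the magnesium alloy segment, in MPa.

σ ≈ 121 MPa (compressive)

If the supports were absent, the total length change would be Σ αᵢΔT Lᵢ = 26.9×10⁻⁶×150×320 + 18.9×10⁻⁶×150×320 + 11.1×10⁻⁶×150×675 = 3.322 mm.
The rigid supports impose zero overall length change; the single axial force P common to all segments must satisfy P Σ Lᵢ/(AᵢEᵢ) = δ_free.
Σ Lᵢ/(AᵢEᵢ) = 320/(1425×46×10³) + 320/(1350×108×10³) + 675/(550×101×10³) = 1.923×10⁻⁵ mm/N.
So P = 3.322 / 1.923×10⁻⁵ = 172.8 kN, compressive.
σ_{magnesium alloy} = P / A = 172800 / 1425 = 121.3 MPa.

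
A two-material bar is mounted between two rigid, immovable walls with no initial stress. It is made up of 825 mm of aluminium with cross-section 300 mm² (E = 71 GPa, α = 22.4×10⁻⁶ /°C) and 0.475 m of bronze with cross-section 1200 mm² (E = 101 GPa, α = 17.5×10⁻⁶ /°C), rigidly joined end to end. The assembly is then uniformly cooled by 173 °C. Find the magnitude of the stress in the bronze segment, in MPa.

σ ≈ 90.6 MPa (tensile)

If the supports were absent, the total length change would be Σ αᵢΔT Lᵢ = 22.4×10⁻⁶×173×825 + 17.5×10⁻⁶×173×475 = 4.635 mm.
The rigid supports impose zero overall length change; the single axial force P common to all segments must satisfy P Σ Lᵢ/(AᵢEᵢ) = δ_free.
The series flexibility is Σ Lᵢ/(AᵢEᵢ) = 825/(300×71×10³) + 475/(1200×101×10³) = 4.265×10⁻⁵ mm/N.
Hence P = δ_free / Σ(L/AE) = 4.635/4.265×10⁻⁵ = 108.7 kN (tensile).
σ_{bronze} = P / A = 108700 / 1200 = 90.56 MPa.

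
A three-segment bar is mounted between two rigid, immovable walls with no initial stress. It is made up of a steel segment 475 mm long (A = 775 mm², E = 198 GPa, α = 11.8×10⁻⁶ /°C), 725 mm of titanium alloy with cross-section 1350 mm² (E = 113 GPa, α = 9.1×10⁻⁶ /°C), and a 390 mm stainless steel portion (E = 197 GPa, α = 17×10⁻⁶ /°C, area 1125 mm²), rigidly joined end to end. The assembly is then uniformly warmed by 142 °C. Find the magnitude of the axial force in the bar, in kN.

P ≈ 278 kN (compressive)

Free thermal expansion of the whole bar: Σ αᵢΔT Lᵢ = 11.8×10⁻⁶×142×475 + 9.1×10⁻⁶×142×725 + 17×10⁻⁶×142×390 = 2.674 mm.
The rigid supports impose zero overall length change; the single axial force P common to all segments must satisfy P Σ Lᵢ/(AᵢEᵢ) = δ_free.
The series flexibility is Σ Lᵢ/(AᵢEᵢ) = 475/(775×198×10³) + 725/(1350×113×10³) + 390/(1125×197×10³) = 9.608×10⁻⁶ mm/N.
P = 2.674 / 9.608×10⁻⁶ = 278300 N = 278.3 kN, compressive.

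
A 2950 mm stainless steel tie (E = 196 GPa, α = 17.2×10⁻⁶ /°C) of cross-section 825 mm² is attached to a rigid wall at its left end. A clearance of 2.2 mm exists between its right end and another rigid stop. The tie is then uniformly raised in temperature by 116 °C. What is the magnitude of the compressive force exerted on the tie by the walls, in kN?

Unrestrained expansion: δ_free = αΔT L = 17.2×10⁻⁶ × 116 × 2950 = 5.886 mm.
This exceeds the 2.2 mm gap, so the wall pushes back. The portion of expansion that must be recovered elastically is δ_free − gap = 5.886 − 2.2 = 3.686 mm.
So σ = E(δ_free − g)/L = 196×10³ × 3.686/2950 = 244.9 MPa.
Force on the wall = σA = 244.9 × 825 mm² = 202 kN.

P ≈ 202 kN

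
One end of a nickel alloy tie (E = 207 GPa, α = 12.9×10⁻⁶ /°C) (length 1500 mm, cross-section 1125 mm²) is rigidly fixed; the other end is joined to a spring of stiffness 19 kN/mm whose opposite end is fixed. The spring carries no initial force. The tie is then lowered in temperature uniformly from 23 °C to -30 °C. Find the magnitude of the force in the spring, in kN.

Free thermal contraction: δ_free = αΔT L = 12.9×10⁻⁶ × 53 × 1500 = 1.026 mm.
With a force P in the spring, the elastic change of the tie is PL/(AE) and that of the spring is P/k; compatibility requires their sum to equal δ_free.
P [ L/(AE) + 1/k ] = δ_free → P [ 1500/(1125×207×10³) + 1/(19×10³) ] = 1.026.
P = 1.026 / 5.907×10⁻⁵ = 17360 N.

P ≈ 17.4 kN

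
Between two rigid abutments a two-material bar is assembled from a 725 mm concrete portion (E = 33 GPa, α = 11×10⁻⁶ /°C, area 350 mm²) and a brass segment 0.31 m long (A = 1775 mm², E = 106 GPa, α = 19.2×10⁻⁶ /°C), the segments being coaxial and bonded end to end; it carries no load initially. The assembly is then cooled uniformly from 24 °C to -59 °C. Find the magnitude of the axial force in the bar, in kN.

If the supports were absent, the total length change would be Σ αᵢΔT Lᵢ = 11×10⁻⁶×83×725 + 19.2×10⁻⁶×83×310 = 1.156 mm.
Since the ends are fixed, an axial force P builds up, equal in every segment, with P · Σ Lᵢ/(AᵢEᵢ) = δ_free.
The series flexibility is Σ Lᵢ/(AᵢEᵢ) = 725/(350×33×10³) + 310/(1775×106×10³) = 6.442×10⁻⁵ mm/N.
Hence P = δ_free / Σ(L/AE) = 1.156/6.442×10⁻⁵ = 17.94 kN (tensile).

P ≈ 17.9 kN (tensile)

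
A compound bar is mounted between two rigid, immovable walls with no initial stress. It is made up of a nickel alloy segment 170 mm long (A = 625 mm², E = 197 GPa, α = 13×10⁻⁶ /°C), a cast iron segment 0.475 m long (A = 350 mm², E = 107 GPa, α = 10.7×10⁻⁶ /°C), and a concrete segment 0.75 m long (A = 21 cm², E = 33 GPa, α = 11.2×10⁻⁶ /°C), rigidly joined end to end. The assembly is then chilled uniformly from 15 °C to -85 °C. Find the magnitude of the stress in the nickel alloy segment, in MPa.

If the supports were absent, the total length change would be Σ αᵢΔT Lᵢ = 13×10⁻⁶×100×170 + 10.7×10⁻⁶×100×475 + 11.2×10⁻⁶×100×750 = 1.569 mm.
The walls prevent any net length change, so an axial force P (same in every segment) develops. Compatibility: P · Σ Lᵢ/(AᵢEᵢ) = δ_free.
Σ Lᵢ/(AᵢEᵢ) = 170/(625×197×10³) + 475/(350×107×10³) + 750/(2100×33×10³) = 2.489×10⁻⁵ mm/N.
P = 1.569 / 2.489×10⁻⁵ = 63060 N = 63.06 kN, tensile.
σ_{nickel alloy} = P / A = 63060 / 625 = 100.9 MPa.

σ ≈ 101 MPa (tensile)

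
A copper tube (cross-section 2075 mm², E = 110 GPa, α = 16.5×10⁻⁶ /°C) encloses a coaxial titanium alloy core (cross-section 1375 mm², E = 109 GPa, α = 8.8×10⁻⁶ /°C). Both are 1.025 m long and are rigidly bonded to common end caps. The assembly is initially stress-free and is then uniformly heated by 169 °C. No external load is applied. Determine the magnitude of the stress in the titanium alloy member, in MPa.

Both members must finish at the same length. With the larger α, the copper tends to over-expand; the plates restrain it, putting the copper in compression and the titanium alloy in tension. With no external load the two internal forces are equal and opposite, magnitude P.
Equating the net (thermal + elastic) strains gives |α₁ − α₂|·ΔT = P·[1/(A₁E₁) + 1/(A₂E₂)].
|α₁ − α₂|·ΔT = 7.7×10⁻⁶ × 169 = 0.001301.
1/(A₁E₁) + 1/(A₂E₂) = 1/(2075×110×10³) + 1/(1375×109×10³) = 1.105×10⁻⁸ N⁻¹.
P = 0.001301 / 1.105×10⁻⁸ = 117700 N = 117.7 kN.
σ_{titanium alloy} = P/A₂ = 117700/1375 = 85.62 MPa, tensile.

σ ≈ 85.6 MPa (tensile)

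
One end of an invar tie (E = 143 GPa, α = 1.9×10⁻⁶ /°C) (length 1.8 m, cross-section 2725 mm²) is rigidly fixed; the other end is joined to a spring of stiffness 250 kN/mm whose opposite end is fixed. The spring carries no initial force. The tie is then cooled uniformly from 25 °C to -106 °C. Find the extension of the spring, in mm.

δ ≈ 0.208 mm

Free thermal contraction: δ_free = αΔT L = 1.9×10⁻⁶ × 131 × 1800 = 0.448 mm.
Let P be the tensile force in the spring. The tie extends elastically by PL/(AE) and the spring stretches by P/k; together these equal δ_free.
P [ L/(AE) + 1/k ] = δ_free → P [ 1800/(2725×143×10³) + 1/(250×10³) ] = 0.448.
P = 0.448 / 8.619×10⁻⁶ = 51980 N.
Spring extension = P/k = 51980/(250×10³) = 0.2079 mm.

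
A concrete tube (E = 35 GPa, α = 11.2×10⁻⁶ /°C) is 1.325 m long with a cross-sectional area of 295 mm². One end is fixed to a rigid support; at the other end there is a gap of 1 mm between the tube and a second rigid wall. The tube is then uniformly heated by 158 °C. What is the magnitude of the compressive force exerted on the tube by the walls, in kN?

P ≈ 10.5 kN

If the wall were absent the tube would grow by αΔT L = 11.2×10⁻⁶ × 158 × 1325 = 2.345 mm.
The gap closes (δ_free > 1 mm) and the wall then resists a further 2.345 − 1 = 1.345 mm of expansion.
So σ = E(δ_free − g)/L = 35×10³ × 1.345/1325 = 35.52 MPa.
Force on the wall = σA = 35.52 × 295 mm² = 10.48 kN.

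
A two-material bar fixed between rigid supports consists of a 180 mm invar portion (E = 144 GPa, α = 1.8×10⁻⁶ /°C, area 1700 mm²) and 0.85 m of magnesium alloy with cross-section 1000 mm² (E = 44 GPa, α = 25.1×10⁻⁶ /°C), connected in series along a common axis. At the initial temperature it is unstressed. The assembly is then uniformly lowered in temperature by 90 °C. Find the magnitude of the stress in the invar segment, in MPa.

σ ≈ 57.2 MPa (tensile)

With the walls removed the bar would change length by δ_free = Σ αᵢΔT Lᵢ = 1.8×10⁻⁶×90×180 + 25.1×10⁻⁶×90×850 = 1.949 mm.
The rigid supports impose zero overall length change; the single axial force P common to all segments must satisfy P Σ Lᵢ/(AᵢEᵢ) = δ_free.
Σ Lᵢ/(AᵢEᵢ) = 180/(1700×144×10³) + 850/(1000×44×10³) = 2.005×10⁻⁵ mm/N.
So P = 1.949 / 2.005×10⁻⁵ = 97.21 kN, tensile.
σ_{invar} = P / A = 97210 / 1700 = 57.18 MPa.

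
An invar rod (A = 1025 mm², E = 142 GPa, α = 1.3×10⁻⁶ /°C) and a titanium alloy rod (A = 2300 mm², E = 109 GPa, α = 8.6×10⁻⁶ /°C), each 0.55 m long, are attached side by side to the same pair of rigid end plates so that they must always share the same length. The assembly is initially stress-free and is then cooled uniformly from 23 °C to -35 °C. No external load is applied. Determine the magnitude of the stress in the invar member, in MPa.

Both members must finish at the same length. With the larger α, the titanium alloy tends to over-contract; the plates restrain it, putting the titanium alloy in tension and the invar in compression. With no external load the two internal forces are equal and opposite, magnitude P.
Equating the net (thermal + elastic) strains gives |α₁ − α₂|·ΔT = P·[1/(A₁E₁) + 1/(A₂E₂)].
|α₁ − α₂|·ΔT = 7.3×10⁻⁶ × 58 = 0.0004234.
1/(A₁E₁) + 1/(A₂E₂) = 1/(1025×142×10³) + 1/(2300×109×10³) = 1.086×10⁻⁸ N⁻¹.
P = 0.0004234 / 1.086×10⁻⁸ = 38990 N = 38.99 kN.
σ_{invar} = P/A₁ = 38990/1025 = 38.04 MPa, compressive.

σ ≈ 38 MPa (compressive)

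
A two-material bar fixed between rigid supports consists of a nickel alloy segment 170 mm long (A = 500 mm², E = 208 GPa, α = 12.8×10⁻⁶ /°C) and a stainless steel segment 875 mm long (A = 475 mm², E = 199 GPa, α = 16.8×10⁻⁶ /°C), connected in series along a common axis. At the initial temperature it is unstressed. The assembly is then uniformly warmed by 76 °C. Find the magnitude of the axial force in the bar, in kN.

With the walls removed the bar would change length by δ_free = Σ αᵢΔT Lᵢ = 12.8×10⁻⁶×76×170 + 16.8×10⁻⁶×76×875 = 1.283 mm.
Since the ends are fixed, an axial force P builds up, equal in every segment, with P · Σ Lᵢ/(AᵢEᵢ) = δ_free.
Σ Lᵢ/(AᵢEᵢ) = 170/(500×208×10³) + 875/(475×199×10³) = 1.089×10⁻⁵ mm/N.
Hence P = δ_free / Σ(L/AE) = 1.283/1.089×10⁻⁵ = 117.8 kN (compressive).

P ≈ 118 kN (compressive)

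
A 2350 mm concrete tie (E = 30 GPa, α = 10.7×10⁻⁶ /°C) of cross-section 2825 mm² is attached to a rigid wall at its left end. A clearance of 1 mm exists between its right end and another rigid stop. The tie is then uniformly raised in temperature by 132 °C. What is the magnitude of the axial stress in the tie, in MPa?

σ ≈ 29.6 MPa (compressive)

Free thermal elongation = αΔT L = 10.7×10⁻⁶ × 132 × 2350 = 3.319 mm.
The gap closes (δ_free > 1 mm) and the wall then resists a further 3.319 − 1 = 2.319 mm of expansion.
That suppressed elongation corresponds to σ = E·Δ/L = 30×10³ × 2.319/2350 = 29.61 MPa.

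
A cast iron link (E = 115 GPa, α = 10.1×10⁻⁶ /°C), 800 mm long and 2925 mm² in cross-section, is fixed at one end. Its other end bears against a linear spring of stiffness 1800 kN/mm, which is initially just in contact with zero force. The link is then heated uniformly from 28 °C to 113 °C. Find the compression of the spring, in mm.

δ ≈ 0.13 mm

Free thermal expansion: δ_free = αΔT L = 10.1×10⁻⁶ × 85 × 800 = 0.6868 mm.
Let P be the compressive force at the spring. The link shortens elastically by PL/(AE) and the spring compresses by P/k; together these equal δ_free.
So P = δ_free / [L/(AE) + 1/k] = 0.6868 / [ 800/(2925×115×10³) + 1/(1800×10³) ].
P = 0.6868 / 2.934×10⁻⁶ = 234100 N.
Spring compression = P/k = 234100/(1800×10³) = 0.1301 mm.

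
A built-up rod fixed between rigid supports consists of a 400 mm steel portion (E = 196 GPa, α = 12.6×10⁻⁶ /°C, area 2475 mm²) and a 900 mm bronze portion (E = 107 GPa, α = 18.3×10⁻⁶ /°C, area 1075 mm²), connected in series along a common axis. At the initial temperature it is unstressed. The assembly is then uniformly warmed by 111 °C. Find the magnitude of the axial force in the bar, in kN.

P ≈ 276 kN (compressive)

If the supports were absent, the total length change would be Σ αᵢΔT Lᵢ = 12.6×10⁻⁶×111×400 + 18.3×10⁻⁶×111×900 = 2.388 mm.
Since the ends are fixed, an axial force P builds up, equal in every segment, with P · Σ Lᵢ/(AᵢEᵢ) = δ_free.
The series flexibility is Σ Lᵢ/(AᵢEᵢ) = 400/(2475×196×10³) + 900/(1075×107×10³) = 8.649×10⁻⁶ mm/N.
Hence P = δ_free / Σ(L/AE) = 2.388/8.649×10⁻⁶ = 276.1 kN (compressive).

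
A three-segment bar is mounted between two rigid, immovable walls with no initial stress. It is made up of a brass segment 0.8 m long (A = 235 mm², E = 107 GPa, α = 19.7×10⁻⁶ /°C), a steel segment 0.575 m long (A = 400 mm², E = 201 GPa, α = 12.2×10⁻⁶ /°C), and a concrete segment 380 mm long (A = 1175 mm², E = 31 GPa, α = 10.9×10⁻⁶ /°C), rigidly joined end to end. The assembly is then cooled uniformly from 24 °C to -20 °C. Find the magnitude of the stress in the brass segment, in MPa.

σ ≈ 102 MPa (tensile)

Free thermal contraction of the whole bar: Σ αᵢΔT Lᵢ = 19.7×10⁻⁶×44×800 + 12.2×10⁻⁶×44×575 + 10.9×10⁻⁶×44×380 = 1.184 mm.
Since the ends are fixed, an axial force P builds up, equal in every segment, with P · Σ Lᵢ/(AᵢEᵢ) = δ_free.
The series flexibility is Σ Lᵢ/(AᵢEᵢ) = 800/(235×107×10³) + 575/(400×201×10³) + 380/(1175×31×10³) = 4.94×10⁻⁵ mm/N.
P = 1.184 / 4.94×10⁻⁵ = 23970 N = 23.97 kN, tensile.
σ_{brass} = P / A = 23970 / 235 = 102 MPa.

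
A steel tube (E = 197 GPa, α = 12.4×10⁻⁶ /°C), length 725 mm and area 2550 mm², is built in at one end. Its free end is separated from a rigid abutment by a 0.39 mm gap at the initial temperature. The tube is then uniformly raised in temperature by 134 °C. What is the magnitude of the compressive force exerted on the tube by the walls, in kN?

P ≈ 564 kN

If the wall were absent the tube would grow by αΔT L = 12.4×10⁻⁶ × 134 × 725 = 1.205 mm.
This exceeds the 0.39 mm gap, so the wall pushes back. The portion of expansion that must be recovered elastically is δ_free − gap = 1.205 − 0.39 = 0.8147 mm.
Compatibility: PL/(AE) = 0.8147 mm, so σ = P/A = E × (0.8147/725) = 221.4 MPa.
P = σA = 221.4 × 2550 = 564.5 kN.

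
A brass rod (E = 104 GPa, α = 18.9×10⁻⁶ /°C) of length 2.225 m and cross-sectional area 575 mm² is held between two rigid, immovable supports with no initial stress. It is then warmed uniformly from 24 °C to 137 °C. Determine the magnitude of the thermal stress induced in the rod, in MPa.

σ ≈ 222 MPa (compressive)

With length fixed, the mechanical strain must cancel the thermal strain αΔT = 18.9×10⁻⁶ × 113 = 2135.7×10⁻⁶.
The stress required to suppress this strain is σ = Eε = 104×10³ × 2135.7×10⁻⁶ = 222.1 MPa, compressive since the rod is trying to expand.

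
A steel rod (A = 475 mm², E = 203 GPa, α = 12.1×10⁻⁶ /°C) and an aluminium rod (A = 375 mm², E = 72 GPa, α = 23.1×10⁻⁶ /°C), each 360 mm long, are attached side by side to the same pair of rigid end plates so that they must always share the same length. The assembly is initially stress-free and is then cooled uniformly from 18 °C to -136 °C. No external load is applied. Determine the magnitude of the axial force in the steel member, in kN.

Both members must finish at the same length. With the larger α, the aluminium tends to over-contract; the plates restrain it, putting the aluminium in tension and the steel in compression. With no external load the two internal forces are equal and opposite, magnitude P.
Equating the net (thermal + elastic) strains gives |α₁ − α₂|·ΔT = P·[1/(A₁E₁) + 1/(A₂E₂)].
|α₁ − α₂|·ΔT = 11×10⁻⁶ × 154 = 0.001694.
1/(A₁E₁) + 1/(A₂E₂) = 1/(475×203×10³) + 1/(375×72×10³) = 4.741×10⁻⁸ N⁻¹.
P = 0.001694 / 4.741×10⁻⁸ = 35730 N = 35.73 kN.

P ≈ 35.7 kN (compressive in the steel)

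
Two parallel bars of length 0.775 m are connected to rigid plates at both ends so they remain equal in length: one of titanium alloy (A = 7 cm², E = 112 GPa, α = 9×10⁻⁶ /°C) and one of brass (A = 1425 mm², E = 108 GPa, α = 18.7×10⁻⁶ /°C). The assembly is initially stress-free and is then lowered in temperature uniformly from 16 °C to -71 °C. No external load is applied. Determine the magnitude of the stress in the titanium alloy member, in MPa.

σ ≈ 62.6 MPa (compressive)

The brass has the larger α, so on cooling it would change length more than the titanium alloy if both were free. The rigid plates force a common final length, so the brass is put into tension and the titanium alloy into compression, with equal and opposite forces P (no external load).
Compatibility of the two members (thermal + elastic change equal): (α₁ − α₂)ΔT = P·[1/(A₁E₁) + 1/(A₂E₂)].
|α₁ − α₂|·ΔT = 9.7×10⁻⁶ × 87 = 0.0008439.
1/(A₁E₁) + 1/(A₂E₂) = 1/(700×112×10³) + 1/(1425×108×10³) = 1.925×10⁻⁸ N⁻¹.
So P = 0.0008439 / 1.925×10⁻⁸ = 43.83 kN.
σ_{titanium alloy} = P/A₁ = 43830/700 = 62.62 MPa, compressive.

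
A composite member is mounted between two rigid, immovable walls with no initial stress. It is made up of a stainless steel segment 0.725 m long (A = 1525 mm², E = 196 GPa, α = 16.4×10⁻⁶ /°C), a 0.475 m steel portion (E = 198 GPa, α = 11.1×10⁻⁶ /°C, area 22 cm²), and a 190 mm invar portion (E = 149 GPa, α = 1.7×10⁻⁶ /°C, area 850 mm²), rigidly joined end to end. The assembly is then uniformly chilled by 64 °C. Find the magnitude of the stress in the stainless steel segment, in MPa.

If the supports were absent, the total length change would be Σ αᵢΔT Lᵢ = 16.4×10⁻⁶×64×725 + 11.1×10⁻⁶×64×475 + 1.7×10⁻⁶×64×190 = 1.119 mm.
The rigid supports impose zero overall length change; the single axial force P common to all segments must satisfy P Σ Lᵢ/(AᵢEᵢ) = δ_free.
The series flexibility is Σ Lᵢ/(AᵢEᵢ) = 725/(1525×196×10³) + 475/(2200×198×10³) + 190/(850×149×10³) = 5.016×10⁻⁶ mm/N.
P = 1.119 / 5.016×10⁻⁶ = 223100 N = 223.1 kN, tensile.
σ_{stainless steel} = P / A = 223100 / 1525 = 146.3 MPa.

σ ≈ 146 MPa (tensile)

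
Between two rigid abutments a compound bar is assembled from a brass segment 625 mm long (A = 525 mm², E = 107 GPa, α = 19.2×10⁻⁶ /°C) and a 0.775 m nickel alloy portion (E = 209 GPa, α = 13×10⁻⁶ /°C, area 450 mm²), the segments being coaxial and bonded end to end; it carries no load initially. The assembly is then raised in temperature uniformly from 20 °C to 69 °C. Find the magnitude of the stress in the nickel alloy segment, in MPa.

σ ≈ 124 MPa (compressive)

If the supports were absent, the total length change would be Σ αᵢΔT Lᵢ = 19.2×10⁻⁶×49×625 + 13×10⁻⁶×49×775 = 1.082 mm.
Since the ends are fixed, an axial force P builds up, equal in every segment, with P · Σ Lᵢ/(AᵢEᵢ) = δ_free.
Σ Lᵢ/(AᵢEᵢ) = 625/(525×107×10³) + 775/(450×209×10³) = 1.937×10⁻⁵ mm/N.
Hence P = δ_free / Σ(L/AE) = 1.082/1.937×10⁻⁵ = 55.85 kN (compressive).
σ_{nickel alloy} = P / A = 55850 / 450 = 124.1 MPa.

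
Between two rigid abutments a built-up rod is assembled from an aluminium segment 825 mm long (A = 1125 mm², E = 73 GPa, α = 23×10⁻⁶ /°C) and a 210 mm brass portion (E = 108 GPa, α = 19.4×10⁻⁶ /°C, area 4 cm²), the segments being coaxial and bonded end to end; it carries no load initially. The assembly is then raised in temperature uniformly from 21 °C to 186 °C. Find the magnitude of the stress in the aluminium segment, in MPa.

σ ≈ 227 MPa (compressive)

Free thermal expansion of the whole bar: Σ αᵢΔT Lᵢ = 23×10⁻⁶×165×825 + 19.4×10⁻⁶×165×210 = 3.803 mm.
The rigid supports impose zero overall length change; the single axial force P common to all segments must satisfy P Σ Lᵢ/(AᵢEᵢ) = δ_free.
Σ Lᵢ/(AᵢEᵢ) = 825/(1125×73×10³) + 210/(400×108×10³) = 1.491×10⁻⁵ mm/N.
Hence P = δ_free / Σ(L/AE) = 3.803/1.491×10⁻⁵ = 255.1 kN (compressive).
σ_{aluminium} = P / A = 255100 / 1125 = 226.8 MPa.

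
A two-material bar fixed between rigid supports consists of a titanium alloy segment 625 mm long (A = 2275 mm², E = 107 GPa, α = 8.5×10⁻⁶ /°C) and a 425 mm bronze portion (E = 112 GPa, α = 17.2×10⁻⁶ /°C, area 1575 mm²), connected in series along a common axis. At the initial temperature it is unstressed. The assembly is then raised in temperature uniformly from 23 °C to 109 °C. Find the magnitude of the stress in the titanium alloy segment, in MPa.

If the supports were absent, the total length change would be Σ αᵢΔT Lᵢ = 8.5×10⁻⁶×86×625 + 17.2×10⁻⁶×86×425 = 1.086 mm.
The walls prevent any net length change, so an axial force P (same in every segment) develops. Compatibility: P · Σ Lᵢ/(AᵢEᵢ) = δ_free.
Σ Lᵢ/(AᵢEᵢ) = 625/(2275×107×10³) + 425/(1575×112×10³) = 4.977×10⁻⁶ mm/N.
Hence P = δ_free / Σ(L/AE) = 1.086/4.977×10⁻⁶ = 218.1 kN (compressive).
σ_{titanium alloy} = P / A = 218100 / 2275 = 95.88 MPa.

σ ≈ 95.9 MPa (compressive)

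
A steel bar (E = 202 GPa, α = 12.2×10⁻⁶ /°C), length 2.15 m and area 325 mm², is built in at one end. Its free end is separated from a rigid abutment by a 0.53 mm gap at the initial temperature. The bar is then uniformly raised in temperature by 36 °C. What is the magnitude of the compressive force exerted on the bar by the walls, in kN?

P ≈ 12.6 kN

Unrestrained expansion: δ_free = αΔT L = 12.2×10⁻⁶ × 36 × 2150 = 0.9443 mm.
After closing the 0.53 mm clearance, 0.9443 − 0.53 = 0.4143 mm of expansion remains to be suppressed by the wall.
Compatibility: PL/(AE) = 0.4143 mm, so σ = P/A = E × (0.4143/2150) = 38.92 MPa.
Force on the wall = σA = 38.92 × 325 mm² = 12.65 kN.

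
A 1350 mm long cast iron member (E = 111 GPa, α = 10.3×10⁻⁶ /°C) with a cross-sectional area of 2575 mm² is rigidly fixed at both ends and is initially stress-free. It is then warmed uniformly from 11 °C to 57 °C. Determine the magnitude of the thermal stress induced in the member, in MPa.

σ ≈ 52.6 MPa (compressive)

With length fixed, the mechanical strain must cancel the thermal strain αΔT = 10.3×10⁻⁶ × 46 = 473.8×10⁻⁶.
Hence σ = E·αΔT = 111×10³ × 473.8×10⁻⁶ = 52.59 MPa, compressive.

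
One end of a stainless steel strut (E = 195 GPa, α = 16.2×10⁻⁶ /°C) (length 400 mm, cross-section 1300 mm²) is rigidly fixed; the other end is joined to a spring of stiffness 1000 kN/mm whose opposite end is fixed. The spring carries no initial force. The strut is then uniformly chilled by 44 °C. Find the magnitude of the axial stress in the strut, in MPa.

If the spring were absent the strut would shorten by αΔT L = 16.2×10⁻⁶ × 44 × 400 = 0.2851 mm.
Let P be the tensile force in the spring. The strut extends elastically by PL/(AE) and the spring stretches by P/k; together these equal δ_free.
P [ L/(AE) + 1/k ] = δ_free → P [ 400/(1300×195×10³) + 1/(1000×10³) ] = 0.2851.
P = 0.2851 / 2.578×10⁻⁶ = 110600 N.
σ = P/A = 110600/1300 = 85.08 MPa.

σ ≈ 85.1 MPa (tensile)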